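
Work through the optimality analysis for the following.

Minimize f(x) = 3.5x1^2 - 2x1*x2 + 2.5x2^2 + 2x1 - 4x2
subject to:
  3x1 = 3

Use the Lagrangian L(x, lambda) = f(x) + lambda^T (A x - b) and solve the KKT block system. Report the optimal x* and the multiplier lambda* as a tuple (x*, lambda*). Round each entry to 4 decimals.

Form the Lagrangian:
  L(x, lambda) = (1/2) x^T Q x + c^T x + lambda^T (A x - b)
Stationarity (grad_x L = 0): Q x + c + A^T lambda = 0.
Primal feasibility: A x = b.

This gives the KKT block system:
  [ Q   A^T ] [ x     ]   [-c ]
  [ A    0  ] [ lambda ] = [ b ]

Solving the linear system:
  x*      = (1, 1.2)
  lambda* = (-2.2)
  f(x*)   = 1.9

x* = (1, 1.2), lambda* = (-2.2)


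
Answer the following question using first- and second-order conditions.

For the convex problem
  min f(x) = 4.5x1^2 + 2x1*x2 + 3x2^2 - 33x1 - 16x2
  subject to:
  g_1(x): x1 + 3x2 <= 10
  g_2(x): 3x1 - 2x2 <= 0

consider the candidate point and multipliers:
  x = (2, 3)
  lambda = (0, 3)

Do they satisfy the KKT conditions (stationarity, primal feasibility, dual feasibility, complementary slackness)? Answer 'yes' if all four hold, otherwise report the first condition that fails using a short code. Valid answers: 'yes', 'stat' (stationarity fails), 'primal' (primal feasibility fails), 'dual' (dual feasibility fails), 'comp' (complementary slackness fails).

Gradient of f: grad f(x) = Q x + c = (-9, 6)
Constraint values g_i(x) = a_i^T x - b_i:
  g_1((2, 3)) = 1
  g_2((2, 3)) = 0
Stationarity residual: grad f(x) + sum_i lambda_i a_i = (0, 0)
  -> stationarity OK
Primal feasibility (all g_i <= 0): FAILS
Dual feasibility (all lambda_i >= 0): OK
Complementary slackness (lambda_i * g_i(x) = 0 for all i): OK

Verdict: the first failing condition is primal_feasibility -> primal.

primal


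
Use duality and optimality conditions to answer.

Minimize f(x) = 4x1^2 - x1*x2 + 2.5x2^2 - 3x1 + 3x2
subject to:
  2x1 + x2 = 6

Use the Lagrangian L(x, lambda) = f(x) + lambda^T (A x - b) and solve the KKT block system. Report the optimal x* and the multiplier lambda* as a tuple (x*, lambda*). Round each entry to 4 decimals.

Form the Lagrangian:
  L(x, lambda) = (1/2) x^T Q x + c^T x + lambda^T (A x - b)
Stationarity (grad_x L = 0): Q x + c + A^T lambda = 0.
Primal feasibility: A x = b.

This gives the KKT block system:
  [ Q   A^T ] [ x     ]   [-c ]
  [ A    0  ] [ lambda ] = [ b ]

Solving the linear system:
  x*      = (2.3438, 1.3125)
  lambda* = (-7.2188)
  f(x*)   = 20.1094

x* = (2.3438, 1.3125), lambda* = (-7.2188)


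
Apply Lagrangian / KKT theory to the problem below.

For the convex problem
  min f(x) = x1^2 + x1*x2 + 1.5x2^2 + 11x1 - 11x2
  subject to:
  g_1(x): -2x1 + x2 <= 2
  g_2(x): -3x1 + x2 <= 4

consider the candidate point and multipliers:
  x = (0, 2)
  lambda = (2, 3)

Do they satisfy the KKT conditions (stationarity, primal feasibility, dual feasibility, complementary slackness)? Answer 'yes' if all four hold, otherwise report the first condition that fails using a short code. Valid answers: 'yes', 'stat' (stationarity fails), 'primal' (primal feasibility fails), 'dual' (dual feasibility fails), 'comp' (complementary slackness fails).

Gradient of f: grad f(x) = Q x + c = (13, -5)
Constraint values g_i(x) = a_i^T x - b_i:
  g_1((0, 2)) = 0
  g_2((0, 2)) = -2
Stationarity residual: grad f(x) + sum_i lambda_i a_i = (0, 0)
  -> stationarity OK
Primal feasibility (all g_i <= 0): OK
Dual feasibility (all lambda_i >= 0): OK
Complementary slackness (lambda_i * g_i(x) = 0 for all i): FAILS

Verdict: the first failing condition is complementary_slackness -> comp.

comp


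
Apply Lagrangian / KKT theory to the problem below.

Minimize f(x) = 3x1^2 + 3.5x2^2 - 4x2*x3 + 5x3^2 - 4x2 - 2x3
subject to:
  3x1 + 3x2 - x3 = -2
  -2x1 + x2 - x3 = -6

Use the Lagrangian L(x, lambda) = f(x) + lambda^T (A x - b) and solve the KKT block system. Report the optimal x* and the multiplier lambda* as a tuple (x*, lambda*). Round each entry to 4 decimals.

Form the Lagrangian:
  L(x, lambda) = (1/2) x^T Q x + c^T x + lambda^T (A x - b)
Stationarity (grad_x L = 0): Q x + c + A^T lambda = 0.
Primal feasibility: A x = b.

This gives the KKT block system:
  [ Q   A^T ] [ x     ]   [-c ]
  [ A    0  ] [ lambda ] = [ b ]

Solving the linear system:
  x*      = (1.6025, -2.0062, 0.7889)
  lambda* = (3.6425, 10.2712)
  f(x*)   = 37.6795

x* = (1.6025, -2.0062, 0.7889), lambda* = (3.6425, 10.2712)


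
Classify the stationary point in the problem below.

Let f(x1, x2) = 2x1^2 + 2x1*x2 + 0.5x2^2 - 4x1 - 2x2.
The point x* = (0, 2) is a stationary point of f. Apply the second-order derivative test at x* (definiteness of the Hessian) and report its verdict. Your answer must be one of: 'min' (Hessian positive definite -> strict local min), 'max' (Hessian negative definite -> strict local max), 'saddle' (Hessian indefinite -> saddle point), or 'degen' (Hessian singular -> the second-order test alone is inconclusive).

Compute the Hessian H = grad^2 f:
  H = [[4, 2], [2, 1]]
Verify stationarity: grad f(x*) = H x* + g = (0, 0).
Eigenvalues of H: 0, 5.
H has a zero eigenvalue (singular; positive semidefinite but not definite), so H is neither positive definite, negative definite, nor indefinite. The second-order test alone is inconclusive -> degen.
(Indeed, f is constant along the null direction of H through x*, so x* is not a strict local extremum.)

degen


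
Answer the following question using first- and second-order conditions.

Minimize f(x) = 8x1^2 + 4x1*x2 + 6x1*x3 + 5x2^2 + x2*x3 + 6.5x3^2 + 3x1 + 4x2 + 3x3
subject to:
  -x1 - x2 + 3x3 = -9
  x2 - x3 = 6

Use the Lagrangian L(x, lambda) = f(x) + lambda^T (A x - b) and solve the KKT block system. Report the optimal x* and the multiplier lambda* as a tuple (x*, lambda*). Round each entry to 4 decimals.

Form the Lagrangian:
  L(x, lambda) = (1/2) x^T Q x + c^T x + lambda^T (A x - b)
Stationarity (grad_x L = 0): Q x + c + A^T lambda = 0.
Primal feasibility: A x = b.

This gives the KKT block system:
  [ Q   A^T ] [ x     ]   [-c ]
  [ A    0  ] [ lambda ] = [ b ]

Solving the linear system:
  x*      = (-0.9225, 4.0388, -1.9612)
  lambda* = (-7.3721, -46.1085)
  f(x*)   = 108.9031

x* = (-0.9225, 4.0388, -1.9612), lambda* = (-7.3721, -46.1085)


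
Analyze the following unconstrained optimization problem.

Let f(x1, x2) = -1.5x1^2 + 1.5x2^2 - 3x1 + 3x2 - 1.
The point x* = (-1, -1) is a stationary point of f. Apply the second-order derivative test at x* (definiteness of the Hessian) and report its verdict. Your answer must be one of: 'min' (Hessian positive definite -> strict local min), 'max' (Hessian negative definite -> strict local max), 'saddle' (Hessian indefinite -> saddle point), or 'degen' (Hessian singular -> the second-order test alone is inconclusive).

Compute the Hessian H = grad^2 f:
  H = [[-3, 0], [0, 3]]
Verify stationarity: grad f(x*) = H x* + g = (0, 0).
Eigenvalues of H: -3, 3.
Eigenvalues have mixed signs, so H is indefinite -> x* is a saddle point.

saddle


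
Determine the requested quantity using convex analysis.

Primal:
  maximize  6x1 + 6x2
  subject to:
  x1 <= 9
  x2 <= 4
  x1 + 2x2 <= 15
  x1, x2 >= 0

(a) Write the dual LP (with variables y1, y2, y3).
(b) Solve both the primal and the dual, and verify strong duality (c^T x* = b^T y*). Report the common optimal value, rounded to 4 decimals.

The standard primal-dual pair for 'max c^T x s.t. A x <= b, x >= 0' is:
  Dual:  min b^T y  s.t.  A^T y >= c,  y >= 0.

So the dual LP is:
  minimize  9y1 + 4y2 + 15y3
  subject to:
    y1 + y3 >= 6
    y2 + 2y3 >= 6
    y1, y2, y3 >= 0

Solving the primal: x* = (9, 3).
  primal value c^T x* = 72.
Solving the dual: y* = (3, 0, 3).
  dual value b^T y* = 72.
Strong duality: c^T x* = b^T y*. Confirmed.

72


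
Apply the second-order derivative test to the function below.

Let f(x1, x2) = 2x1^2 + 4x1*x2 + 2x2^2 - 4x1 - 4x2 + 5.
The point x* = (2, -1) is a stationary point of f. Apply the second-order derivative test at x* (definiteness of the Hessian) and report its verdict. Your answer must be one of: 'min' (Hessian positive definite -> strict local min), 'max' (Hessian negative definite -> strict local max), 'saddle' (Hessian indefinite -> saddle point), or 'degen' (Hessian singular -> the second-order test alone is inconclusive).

Compute the Hessian H = grad^2 f:
  H = [[4, 4], [4, 4]]
Verify stationarity: grad f(x*) = H x* + g = (0, 0).
Eigenvalues of H: 0, 8.
H has a zero eigenvalue (singular; positive semidefinite but not definite), so H is neither positive definite, negative definite, nor indefinite. The second-order test alone is inconclusive -> degen.
(Indeed, f is constant along the null direction of H through x*, so x* is not a strict local extremum.)

degen


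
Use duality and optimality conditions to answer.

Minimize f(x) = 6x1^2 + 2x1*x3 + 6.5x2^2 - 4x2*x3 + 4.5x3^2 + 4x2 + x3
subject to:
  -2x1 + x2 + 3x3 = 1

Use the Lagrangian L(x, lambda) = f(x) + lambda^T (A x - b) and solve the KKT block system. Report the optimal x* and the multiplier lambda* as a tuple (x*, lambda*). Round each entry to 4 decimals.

Form the Lagrangian:
  L(x, lambda) = (1/2) x^T Q x + c^T x + lambda^T (A x - b)
Stationarity (grad_x L = 0): Q x + c + A^T lambda = 0.
Primal feasibility: A x = b.

This gives the KKT block system:
  [ Q   A^T ] [ x     ]   [-c ]
  [ A    0  ] [ lambda ] = [ b ]

Solving the linear system:
  x*      = (-0.2217, -0.1509, 0.2358)
  lambda* = (-1.0943)
  f(x*)   = 0.3632

x* = (-0.2217, -0.1509, 0.2358), lambda* = (-1.0943)


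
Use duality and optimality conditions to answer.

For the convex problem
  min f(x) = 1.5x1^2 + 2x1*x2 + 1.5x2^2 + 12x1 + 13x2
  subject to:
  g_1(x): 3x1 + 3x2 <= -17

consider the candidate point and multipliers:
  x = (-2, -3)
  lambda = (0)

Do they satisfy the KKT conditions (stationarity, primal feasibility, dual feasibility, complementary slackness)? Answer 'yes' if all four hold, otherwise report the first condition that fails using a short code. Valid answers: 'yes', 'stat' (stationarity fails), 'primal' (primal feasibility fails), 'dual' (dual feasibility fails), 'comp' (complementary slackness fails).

Gradient of f: grad f(x) = Q x + c = (0, 0)
Constraint values g_i(x) = a_i^T x - b_i:
  g_1((-2, -3)) = 2
Stationarity residual: grad f(x) + sum_i lambda_i a_i = (0, 0)
  -> stationarity OK
Primal feasibility (all g_i <= 0): FAILS
Dual feasibility (all lambda_i >= 0): OK
Complementary slackness (lambda_i * g_i(x) = 0 for all i): OK

Verdict: the first failing condition is primal_feasibility -> primal.

primal


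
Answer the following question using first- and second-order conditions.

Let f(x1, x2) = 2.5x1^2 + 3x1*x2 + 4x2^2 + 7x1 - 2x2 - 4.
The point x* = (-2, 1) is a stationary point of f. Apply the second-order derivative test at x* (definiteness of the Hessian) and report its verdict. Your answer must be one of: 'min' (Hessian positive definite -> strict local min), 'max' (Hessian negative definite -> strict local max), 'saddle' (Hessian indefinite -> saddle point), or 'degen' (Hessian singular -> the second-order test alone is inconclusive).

Compute the Hessian H = grad^2 f:
  H = [[5, 3], [3, 8]]
Verify stationarity: grad f(x*) = H x* + g = (0, 0).
Eigenvalues of H: 3.1459, 9.8541.
Both eigenvalues > 0, so H is positive definite -> x* is a strict local min.

min


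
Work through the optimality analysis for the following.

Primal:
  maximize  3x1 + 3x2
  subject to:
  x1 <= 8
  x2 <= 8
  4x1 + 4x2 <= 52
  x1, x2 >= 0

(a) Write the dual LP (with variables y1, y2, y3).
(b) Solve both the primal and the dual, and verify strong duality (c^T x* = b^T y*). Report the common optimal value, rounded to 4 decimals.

The standard primal-dual pair for 'max c^T x s.t. A x <= b, x >= 0' is:
  Dual:  min b^T y  s.t.  A^T y >= c,  y >= 0.

So the dual LP is:
  minimize  8y1 + 8y2 + 52y3
  subject to:
    y1 + 4y3 >= 3
    y2 + 4y3 >= 3
    y1, y2, y3 >= 0

Solving the primal: x* = (5, 8).
  primal value c^T x* = 39.
Solving the dual: y* = (0, 0, 0.75).
  dual value b^T y* = 39.
Strong duality: c^T x* = b^T y*. Confirmed.

39


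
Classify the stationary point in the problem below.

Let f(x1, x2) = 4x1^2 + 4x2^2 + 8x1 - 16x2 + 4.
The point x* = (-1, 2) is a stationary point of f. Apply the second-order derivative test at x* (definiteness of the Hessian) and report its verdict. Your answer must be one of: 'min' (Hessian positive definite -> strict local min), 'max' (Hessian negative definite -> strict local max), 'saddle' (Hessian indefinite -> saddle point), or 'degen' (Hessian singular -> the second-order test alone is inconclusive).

Compute the Hessian H = grad^2 f:
  H = [[8, 0], [0, 8]]
Verify stationarity: grad f(x*) = H x* + g = (0, 0).
Eigenvalues of H: 8, 8.
Both eigenvalues > 0, so H is positive definite -> x* is a strict local min.

min


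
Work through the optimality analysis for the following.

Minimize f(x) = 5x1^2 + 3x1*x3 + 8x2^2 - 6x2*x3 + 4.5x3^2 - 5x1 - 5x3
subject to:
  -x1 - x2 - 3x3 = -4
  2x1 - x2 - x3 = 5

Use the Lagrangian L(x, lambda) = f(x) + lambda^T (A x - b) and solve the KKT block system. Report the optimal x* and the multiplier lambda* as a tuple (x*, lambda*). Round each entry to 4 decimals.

Form the Lagrangian:
  L(x, lambda) = (1/2) x^T Q x + c^T x + lambda^T (A x - b)
Stationarity (grad_x L = 0): Q x + c + A^T lambda = 0.
Primal feasibility: A x = b.

This gives the KKT block system:
  [ Q   A^T ] [ x     ]   [-c ]
  [ A    0  ] [ lambda ] = [ b ]

Solving the linear system:
  x*      = (2.7003, -0.0491, 0.4496)
  lambda* = (5.4621, -8.9447)
  f(x*)   = 25.4112

x* = (2.7003, -0.0491, 0.4496), lambda* = (5.4621, -8.9447)


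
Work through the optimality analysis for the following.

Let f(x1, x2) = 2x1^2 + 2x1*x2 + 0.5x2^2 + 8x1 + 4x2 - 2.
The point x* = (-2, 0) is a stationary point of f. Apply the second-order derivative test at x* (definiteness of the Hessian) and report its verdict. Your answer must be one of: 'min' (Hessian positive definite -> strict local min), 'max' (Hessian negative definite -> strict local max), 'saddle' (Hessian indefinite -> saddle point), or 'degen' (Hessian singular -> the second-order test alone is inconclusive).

Compute the Hessian H = grad^2 f:
  H = [[4, 2], [2, 1]]
Verify stationarity: grad f(x*) = H x* + g = (0, 0).
Eigenvalues of H: 0, 5.
H has a zero eigenvalue (singular; positive semidefinite but not definite), so H is neither positive definite, negative definite, nor indefinite. The second-order test alone is inconclusive -> degen.
(Indeed, f is constant along the null direction of H through x*, so x* is not a strict local extremum.)

degen


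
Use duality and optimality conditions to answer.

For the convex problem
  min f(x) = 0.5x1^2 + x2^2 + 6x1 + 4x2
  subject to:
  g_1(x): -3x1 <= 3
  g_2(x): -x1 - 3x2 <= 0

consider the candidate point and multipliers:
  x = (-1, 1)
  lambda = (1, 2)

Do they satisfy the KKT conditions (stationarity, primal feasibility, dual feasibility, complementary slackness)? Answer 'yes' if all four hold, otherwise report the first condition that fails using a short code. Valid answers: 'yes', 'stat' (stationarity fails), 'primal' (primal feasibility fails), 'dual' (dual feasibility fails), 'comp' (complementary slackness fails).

Gradient of f: grad f(x) = Q x + c = (5, 6)
Constraint values g_i(x) = a_i^T x - b_i:
  g_1((-1, 1)) = 0
  g_2((-1, 1)) = -2
Stationarity residual: grad f(x) + sum_i lambda_i a_i = (0, 0)
  -> stationarity OK
Primal feasibility (all g_i <= 0): OK
Dual feasibility (all lambda_i >= 0): OK
Complementary slackness (lambda_i * g_i(x) = 0 for all i): FAILS

Verdict: the first failing condition is complementary_slackness -> comp.

comp


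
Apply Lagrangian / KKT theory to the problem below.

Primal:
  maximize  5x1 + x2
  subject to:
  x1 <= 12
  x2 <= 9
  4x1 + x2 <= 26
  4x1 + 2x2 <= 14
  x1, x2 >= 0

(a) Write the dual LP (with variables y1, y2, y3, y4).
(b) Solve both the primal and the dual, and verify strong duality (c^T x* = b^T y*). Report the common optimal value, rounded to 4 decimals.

The standard primal-dual pair for 'max c^T x s.t. A x <= b, x >= 0' is:
  Dual:  min b^T y  s.t.  A^T y >= c,  y >= 0.

So the dual LP is:
  minimize  12y1 + 9y2 + 26y3 + 14y4
  subject to:
    y1 + 4y3 + 4y4 >= 5
    y2 + y3 + 2y4 >= 1
    y1, y2, y3, y4 >= 0

Solving the primal: x* = (3.5, 0).
  primal value c^T x* = 17.5.
Solving the dual: y* = (0, 0, 0, 1.25).
  dual value b^T y* = 17.5.
Strong duality: c^T x* = b^T y*. Confirmed.

17.5


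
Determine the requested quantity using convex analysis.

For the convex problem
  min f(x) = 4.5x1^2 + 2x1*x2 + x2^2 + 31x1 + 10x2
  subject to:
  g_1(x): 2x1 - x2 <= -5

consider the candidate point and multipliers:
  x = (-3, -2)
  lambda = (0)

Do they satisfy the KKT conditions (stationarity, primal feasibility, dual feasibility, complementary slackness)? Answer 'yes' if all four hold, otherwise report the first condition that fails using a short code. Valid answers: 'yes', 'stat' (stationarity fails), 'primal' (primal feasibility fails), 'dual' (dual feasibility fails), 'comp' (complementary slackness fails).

Gradient of f: grad f(x) = Q x + c = (0, 0)
Constraint values g_i(x) = a_i^T x - b_i:
  g_1((-3, -2)) = 1
Stationarity residual: grad f(x) + sum_i lambda_i a_i = (0, 0)
  -> stationarity OK
Primal feasibility (all g_i <= 0): FAILS
Dual feasibility (all lambda_i >= 0): OK
Complementary slackness (lambda_i * g_i(x) = 0 for all i): OK

Verdict: the first failing condition is primal_feasibility -> primal.

primal


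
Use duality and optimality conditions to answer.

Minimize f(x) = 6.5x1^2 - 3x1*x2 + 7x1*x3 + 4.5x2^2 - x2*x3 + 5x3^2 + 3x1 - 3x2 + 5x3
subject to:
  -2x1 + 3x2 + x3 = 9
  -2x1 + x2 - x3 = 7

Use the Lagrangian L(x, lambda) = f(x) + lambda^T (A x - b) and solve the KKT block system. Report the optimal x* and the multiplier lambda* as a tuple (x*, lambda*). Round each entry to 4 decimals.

Form the Lagrangian:
  L(x, lambda) = (1/2) x^T Q x + c^T x + lambda^T (A x - b)
Stationarity (grad_x L = 0): Q x + c + A^T lambda = 0.
Primal feasibility: A x = b.

This gives the KKT block system:
  [ Q   A^T ] [ x     ]   [-c ]
  [ A    0  ] [ lambda ] = [ b ]

Solving the linear system:
  x*      = (-2.5, 1.5, -0.5)
  lambda* = (0.125, -18.875)
  f(x*)   = 58.25

x* = (-2.5, 1.5, -0.5), lambda* = (0.125, -18.875)


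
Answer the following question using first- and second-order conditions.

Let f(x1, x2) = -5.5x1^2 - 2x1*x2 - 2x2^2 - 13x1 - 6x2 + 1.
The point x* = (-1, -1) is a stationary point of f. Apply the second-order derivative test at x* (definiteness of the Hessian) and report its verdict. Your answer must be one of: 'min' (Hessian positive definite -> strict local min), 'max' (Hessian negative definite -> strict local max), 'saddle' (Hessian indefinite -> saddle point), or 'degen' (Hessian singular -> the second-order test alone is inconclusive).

Compute the Hessian H = grad^2 f:
  H = [[-11, -2], [-2, -4]]
Verify stationarity: grad f(x*) = H x* + g = (0, 0).
Eigenvalues of H: -11.5311, -3.4689.
Both eigenvalues < 0, so H is negative definite -> x* is a strict local max.

max


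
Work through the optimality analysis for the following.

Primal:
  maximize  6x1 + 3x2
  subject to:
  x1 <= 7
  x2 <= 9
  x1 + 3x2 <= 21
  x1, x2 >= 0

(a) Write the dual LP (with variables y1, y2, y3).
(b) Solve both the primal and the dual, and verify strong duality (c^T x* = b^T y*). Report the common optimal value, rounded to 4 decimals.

The standard primal-dual pair for 'max c^T x s.t. A x <= b, x >= 0' is:
  Dual:  min b^T y  s.t.  A^T y >= c,  y >= 0.

So the dual LP is:
  minimize  7y1 + 9y2 + 21y3
  subject to:
    y1 + y3 >= 6
    y2 + 3y3 >= 3
    y1, y2, y3 >= 0

Solving the primal: x* = (7, 4.6667).
  primal value c^T x* = 56.
Solving the dual: y* = (5, 0, 1).
  dual value b^T y* = 56.
Strong duality: c^T x* = b^T y*. Confirmed.

56


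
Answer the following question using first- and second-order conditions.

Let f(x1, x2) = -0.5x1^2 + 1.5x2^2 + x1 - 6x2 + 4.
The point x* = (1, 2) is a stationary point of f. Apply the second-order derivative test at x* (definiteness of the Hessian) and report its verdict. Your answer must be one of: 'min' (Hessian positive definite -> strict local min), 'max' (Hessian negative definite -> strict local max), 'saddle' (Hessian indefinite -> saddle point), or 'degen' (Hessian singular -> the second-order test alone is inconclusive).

Compute the Hessian H = grad^2 f:
  H = [[-1, 0], [0, 3]]
Verify stationarity: grad f(x*) = H x* + g = (0, 0).
Eigenvalues of H: -1, 3.
Eigenvalues have mixed signs, so H is indefinite -> x* is a saddle point.

saddle


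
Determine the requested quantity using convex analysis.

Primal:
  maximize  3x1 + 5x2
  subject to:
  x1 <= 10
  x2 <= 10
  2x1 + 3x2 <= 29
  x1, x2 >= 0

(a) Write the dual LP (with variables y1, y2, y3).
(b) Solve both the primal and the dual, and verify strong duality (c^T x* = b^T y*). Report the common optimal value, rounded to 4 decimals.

The standard primal-dual pair for 'max c^T x s.t. A x <= b, x >= 0' is:
  Dual:  min b^T y  s.t.  A^T y >= c,  y >= 0.

So the dual LP is:
  minimize  10y1 + 10y2 + 29y3
  subject to:
    y1 + 2y3 >= 3
    y2 + 3y3 >= 5
    y1, y2, y3 >= 0

Solving the primal: x* = (0, 9.6667).
  primal value c^T x* = 48.3333.
Solving the dual: y* = (0, 0, 1.6667).
  dual value b^T y* = 48.3333.
Strong duality: c^T x* = b^T y*. Confirmed.

48.3333


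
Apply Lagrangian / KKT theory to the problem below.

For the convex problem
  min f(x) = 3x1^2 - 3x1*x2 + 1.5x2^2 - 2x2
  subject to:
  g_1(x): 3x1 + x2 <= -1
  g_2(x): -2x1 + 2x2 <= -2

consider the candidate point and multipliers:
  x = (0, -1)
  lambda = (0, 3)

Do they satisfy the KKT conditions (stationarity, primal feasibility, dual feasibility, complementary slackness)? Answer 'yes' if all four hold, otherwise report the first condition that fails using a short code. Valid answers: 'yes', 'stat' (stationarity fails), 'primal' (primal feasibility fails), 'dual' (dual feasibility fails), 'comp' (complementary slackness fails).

Gradient of f: grad f(x) = Q x + c = (3, -5)
Constraint values g_i(x) = a_i^T x - b_i:
  g_1((0, -1)) = 0
  g_2((0, -1)) = 0
Stationarity residual: grad f(x) + sum_i lambda_i a_i = (-3, 1)
  -> stationarity FAILS
Primal feasibility (all g_i <= 0): OK
Dual feasibility (all lambda_i >= 0): OK
Complementary slackness (lambda_i * g_i(x) = 0 for all i): OK

Verdict: the first failing condition is stationarity -> stat.

stat


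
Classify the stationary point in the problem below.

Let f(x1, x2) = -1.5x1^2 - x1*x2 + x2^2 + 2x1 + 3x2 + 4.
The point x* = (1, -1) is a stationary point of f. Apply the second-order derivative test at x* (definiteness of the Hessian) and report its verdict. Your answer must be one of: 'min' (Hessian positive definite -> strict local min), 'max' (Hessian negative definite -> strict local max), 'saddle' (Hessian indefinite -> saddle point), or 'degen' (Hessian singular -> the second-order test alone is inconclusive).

Compute the Hessian H = grad^2 f:
  H = [[-3, -1], [-1, 2]]
Verify stationarity: grad f(x*) = H x* + g = (0, 0).
Eigenvalues of H: -3.1926, 2.1926.
Eigenvalues have mixed signs, so H is indefinite -> x* is a saddle point.

saddle


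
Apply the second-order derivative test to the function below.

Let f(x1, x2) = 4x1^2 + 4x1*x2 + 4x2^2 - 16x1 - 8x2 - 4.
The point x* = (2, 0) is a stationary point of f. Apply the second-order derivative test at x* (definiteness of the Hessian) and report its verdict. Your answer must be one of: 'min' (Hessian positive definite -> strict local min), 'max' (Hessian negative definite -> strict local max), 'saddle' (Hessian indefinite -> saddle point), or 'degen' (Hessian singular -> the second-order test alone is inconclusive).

Compute the Hessian H = grad^2 f:
  H = [[8, 4], [4, 8]]
Verify stationarity: grad f(x*) = H x* + g = (0, 0).
Eigenvalues of H: 4, 12.
Both eigenvalues > 0, so H is positive definite -> x* is a strict local min.

min


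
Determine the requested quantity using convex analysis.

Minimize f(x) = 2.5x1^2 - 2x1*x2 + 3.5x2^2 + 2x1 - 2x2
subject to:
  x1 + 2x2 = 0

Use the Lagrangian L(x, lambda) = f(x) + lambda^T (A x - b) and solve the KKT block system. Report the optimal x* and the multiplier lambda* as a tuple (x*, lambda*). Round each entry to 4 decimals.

Form the Lagrangian:
  L(x, lambda) = (1/2) x^T Q x + c^T x + lambda^T (A x - b)
Stationarity (grad_x L = 0): Q x + c + A^T lambda = 0.
Primal feasibility: A x = b.

This gives the KKT block system:
  [ Q   A^T ] [ x     ]   [-c ]
  [ A    0  ] [ lambda ] = [ b ]

Solving the linear system:
  x*      = (-0.3429, 0.1714)
  lambda* = (0.0571)
  f(x*)   = -0.5143

x* = (-0.3429, 0.1714), lambda* = (0.0571)


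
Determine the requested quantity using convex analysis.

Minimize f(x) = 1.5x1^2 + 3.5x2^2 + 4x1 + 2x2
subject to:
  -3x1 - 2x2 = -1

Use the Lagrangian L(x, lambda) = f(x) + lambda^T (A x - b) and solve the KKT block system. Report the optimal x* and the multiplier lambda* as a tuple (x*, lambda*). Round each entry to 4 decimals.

Form the Lagrangian:
  L(x, lambda) = (1/2) x^T Q x + c^T x + lambda^T (A x - b)
Stationarity (grad_x L = 0): Q x + c + A^T lambda = 0.
Primal feasibility: A x = b.

This gives the KKT block system:
  [ Q   A^T ] [ x     ]   [-c ]
  [ A    0  ] [ lambda ] = [ b ]

Solving the linear system:
  x*      = (0.2267, 0.16)
  lambda* = (1.56)
  f(x*)   = 1.3933

x* = (0.2267, 0.16), lambda* = (1.56)


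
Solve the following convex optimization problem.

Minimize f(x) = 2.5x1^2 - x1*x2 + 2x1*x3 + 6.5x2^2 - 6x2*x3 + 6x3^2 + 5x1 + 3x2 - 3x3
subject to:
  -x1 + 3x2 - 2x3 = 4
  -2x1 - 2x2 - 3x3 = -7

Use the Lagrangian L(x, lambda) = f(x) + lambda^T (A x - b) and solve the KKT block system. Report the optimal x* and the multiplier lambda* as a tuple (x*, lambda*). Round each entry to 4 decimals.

Form the Lagrangian:
  L(x, lambda) = (1/2) x^T Q x + c^T x + lambda^T (A x - b)
Stationarity (grad_x L = 0): Q x + c + A^T lambda = 0.
Primal feasibility: A x = b.

This gives the KKT block system:
  [ Q   A^T ] [ x     ]   [-c ]
  [ A    0  ] [ lambda ] = [ b ]

Solving the linear system:
  x*      = (-0.7526, 2.0579, 1.4632)
  lambda* = (-4.9053, 3.5053)
  f(x*)   = 21.0895

x* = (-0.7526, 2.0579, 1.4632), lambda* = (-4.9053, 3.5053)


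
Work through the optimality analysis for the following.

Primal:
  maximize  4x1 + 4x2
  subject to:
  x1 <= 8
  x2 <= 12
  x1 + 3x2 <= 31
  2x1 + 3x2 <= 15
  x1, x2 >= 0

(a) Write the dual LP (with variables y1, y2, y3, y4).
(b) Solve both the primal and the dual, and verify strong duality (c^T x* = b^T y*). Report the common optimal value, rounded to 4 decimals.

The standard primal-dual pair for 'max c^T x s.t. A x <= b, x >= 0' is:
  Dual:  min b^T y  s.t.  A^T y >= c,  y >= 0.

So the dual LP is:
  minimize  8y1 + 12y2 + 31y3 + 15y4
  subject to:
    y1 + y3 + 2y4 >= 4
    y2 + 3y3 + 3y4 >= 4
    y1, y2, y3, y4 >= 0

Solving the primal: x* = (7.5, 0).
  primal value c^T x* = 30.
Solving the dual: y* = (0, 0, 0, 2).
  dual value b^T y* = 30.
Strong duality: c^T x* = b^T y*. Confirmed.

30


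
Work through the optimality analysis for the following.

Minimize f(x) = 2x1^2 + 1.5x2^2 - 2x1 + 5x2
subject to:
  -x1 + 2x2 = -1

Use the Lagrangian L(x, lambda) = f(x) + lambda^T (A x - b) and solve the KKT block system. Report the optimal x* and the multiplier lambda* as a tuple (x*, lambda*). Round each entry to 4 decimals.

Form the Lagrangian:
  L(x, lambda) = (1/2) x^T Q x + c^T x + lambda^T (A x - b)
Stationarity (grad_x L = 0): Q x + c + A^T lambda = 0.
Primal feasibility: A x = b.

This gives the KKT block system:
  [ Q   A^T ] [ x     ]   [-c ]
  [ A    0  ] [ lambda ] = [ b ]

Solving the linear system:
  x*      = (0.0526, -0.4737)
  lambda* = (-1.7895)
  f(x*)   = -2.1316

x* = (0.0526, -0.4737), lambda* = (-1.7895)


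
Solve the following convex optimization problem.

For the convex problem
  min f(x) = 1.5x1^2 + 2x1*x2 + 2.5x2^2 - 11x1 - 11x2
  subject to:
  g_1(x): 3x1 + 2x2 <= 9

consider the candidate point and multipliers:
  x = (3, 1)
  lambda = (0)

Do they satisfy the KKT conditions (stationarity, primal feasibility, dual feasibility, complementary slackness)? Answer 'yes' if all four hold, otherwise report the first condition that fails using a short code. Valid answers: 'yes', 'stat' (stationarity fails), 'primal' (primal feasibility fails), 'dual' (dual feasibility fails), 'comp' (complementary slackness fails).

Gradient of f: grad f(x) = Q x + c = (0, 0)
Constraint values g_i(x) = a_i^T x - b_i:
  g_1((3, 1)) = 2
Stationarity residual: grad f(x) + sum_i lambda_i a_i = (0, 0)
  -> stationarity OK
Primal feasibility (all g_i <= 0): FAILS
Dual feasibility (all lambda_i >= 0): OK
Complementary slackness (lambda_i * g_i(x) = 0 for all i): OK

Verdict: the first failing condition is primal_feasibility -> primal.

primal


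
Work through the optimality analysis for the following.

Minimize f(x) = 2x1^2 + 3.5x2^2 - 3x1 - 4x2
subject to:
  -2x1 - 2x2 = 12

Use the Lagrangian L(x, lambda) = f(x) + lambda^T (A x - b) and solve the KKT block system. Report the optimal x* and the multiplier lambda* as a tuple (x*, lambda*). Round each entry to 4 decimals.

Form the Lagrangian:
  L(x, lambda) = (1/2) x^T Q x + c^T x + lambda^T (A x - b)
Stationarity (grad_x L = 0): Q x + c + A^T lambda = 0.
Primal feasibility: A x = b.

This gives the KKT block system:
  [ Q   A^T ] [ x     ]   [-c ]
  [ A    0  ] [ lambda ] = [ b ]

Solving the linear system:
  x*      = (-3.9091, -2.0909)
  lambda* = (-9.3182)
  f(x*)   = 65.9545

x* = (-3.9091, -2.0909), lambda* = (-9.3182)


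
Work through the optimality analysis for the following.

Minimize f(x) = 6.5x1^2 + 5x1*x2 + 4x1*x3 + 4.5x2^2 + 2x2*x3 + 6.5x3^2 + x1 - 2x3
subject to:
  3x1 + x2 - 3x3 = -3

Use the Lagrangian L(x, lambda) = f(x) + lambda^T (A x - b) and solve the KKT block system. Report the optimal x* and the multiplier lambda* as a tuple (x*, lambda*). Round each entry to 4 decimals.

Form the Lagrangian:
  L(x, lambda) = (1/2) x^T Q x + c^T x + lambda^T (A x - b)
Stationarity (grad_x L = 0): Q x + c + A^T lambda = 0.
Primal feasibility: A x = b.

This gives the KKT block system:
  [ Q   A^T ] [ x     ]   [-c ]
  [ A    0  ] [ lambda ] = [ b ]

Solving the linear system:
  x*      = (-0.4861, 0.0417, 0.5278)
  lambda* = (1)
  f(x*)   = 0.7292

x* = (-0.4861, 0.0417, 0.5278), lambda* = (1)


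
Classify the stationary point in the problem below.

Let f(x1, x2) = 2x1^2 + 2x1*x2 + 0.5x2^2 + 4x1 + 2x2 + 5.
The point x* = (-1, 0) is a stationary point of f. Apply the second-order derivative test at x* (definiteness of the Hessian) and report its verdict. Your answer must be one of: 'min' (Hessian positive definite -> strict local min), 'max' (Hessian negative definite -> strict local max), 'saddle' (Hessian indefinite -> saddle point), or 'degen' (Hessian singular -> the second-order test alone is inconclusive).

Compute the Hessian H = grad^2 f:
  H = [[4, 2], [2, 1]]
Verify stationarity: grad f(x*) = H x* + g = (0, 0).
Eigenvalues of H: 0, 5.
H has a zero eigenvalue (singular; positive semidefinite but not definite), so H is neither positive definite, negative definite, nor indefinite. The second-order test alone is inconclusive -> degen.
(Indeed, f is constant along the null direction of H through x*, so x* is not a strict local extremum.)

degen


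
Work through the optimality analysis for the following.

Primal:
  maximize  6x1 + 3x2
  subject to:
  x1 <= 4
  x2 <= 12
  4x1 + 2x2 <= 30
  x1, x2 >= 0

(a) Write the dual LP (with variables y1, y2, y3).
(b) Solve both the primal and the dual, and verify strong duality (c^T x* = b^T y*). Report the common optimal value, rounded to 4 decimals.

The standard primal-dual pair for 'max c^T x s.t. A x <= b, x >= 0' is:
  Dual:  min b^T y  s.t.  A^T y >= c,  y >= 0.

So the dual LP is:
  minimize  4y1 + 12y2 + 30y3
  subject to:
    y1 + 4y3 >= 6
    y2 + 2y3 >= 3
    y1, y2, y3 >= 0

Solving the primal: x* = (1.5, 12).
  primal value c^T x* = 45.
Solving the dual: y* = (0, 0, 1.5).
  dual value b^T y* = 45.
Strong duality: c^T x* = b^T y*. Confirmed.

45


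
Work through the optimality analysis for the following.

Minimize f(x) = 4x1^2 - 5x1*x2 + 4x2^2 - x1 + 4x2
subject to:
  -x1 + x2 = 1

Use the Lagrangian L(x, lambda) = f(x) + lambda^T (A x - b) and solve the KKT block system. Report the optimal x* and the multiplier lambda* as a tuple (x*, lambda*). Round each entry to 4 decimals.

Form the Lagrangian:
  L(x, lambda) = (1/2) x^T Q x + c^T x + lambda^T (A x - b)
Stationarity (grad_x L = 0): Q x + c + A^T lambda = 0.
Primal feasibility: A x = b.

This gives the KKT block system:
  [ Q   A^T ] [ x     ]   [-c ]
  [ A    0  ] [ lambda ] = [ b ]

Solving the linear system:
  x*      = (-1, 0)
  lambda* = (-9)
  f(x*)   = 5

x* = (-1, 0), lambda* = (-9)


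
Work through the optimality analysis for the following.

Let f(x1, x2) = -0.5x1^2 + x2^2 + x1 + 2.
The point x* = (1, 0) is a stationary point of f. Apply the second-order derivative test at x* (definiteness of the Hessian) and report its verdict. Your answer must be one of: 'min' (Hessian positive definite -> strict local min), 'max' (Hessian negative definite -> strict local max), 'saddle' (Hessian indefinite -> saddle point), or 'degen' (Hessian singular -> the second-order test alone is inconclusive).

Compute the Hessian H = grad^2 f:
  H = [[-1, 0], [0, 2]]
Verify stationarity: grad f(x*) = H x* + g = (0, 0).
Eigenvalues of H: -1, 2.
Eigenvalues have mixed signs, so H is indefinite -> x* is a saddle point.

saddle


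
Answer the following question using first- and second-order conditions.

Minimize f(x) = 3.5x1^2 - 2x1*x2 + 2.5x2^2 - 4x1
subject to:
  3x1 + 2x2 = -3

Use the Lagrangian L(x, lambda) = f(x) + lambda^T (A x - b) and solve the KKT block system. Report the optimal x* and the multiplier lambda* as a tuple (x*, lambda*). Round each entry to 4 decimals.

Form the Lagrangian:
  L(x, lambda) = (1/2) x^T Q x + c^T x + lambda^T (A x - b)
Stationarity (grad_x L = 0): Q x + c + A^T lambda = 0.
Primal feasibility: A x = b.

This gives the KKT block system:
  [ Q   A^T ] [ x     ]   [-c ]
  [ A    0  ] [ lambda ] = [ b ]

Solving the linear system:
  x*      = (-0.4227, -0.866)
  lambda* = (1.7423)
  f(x*)   = 3.4588

x* = (-0.4227, -0.866), lambda* = (1.7423)


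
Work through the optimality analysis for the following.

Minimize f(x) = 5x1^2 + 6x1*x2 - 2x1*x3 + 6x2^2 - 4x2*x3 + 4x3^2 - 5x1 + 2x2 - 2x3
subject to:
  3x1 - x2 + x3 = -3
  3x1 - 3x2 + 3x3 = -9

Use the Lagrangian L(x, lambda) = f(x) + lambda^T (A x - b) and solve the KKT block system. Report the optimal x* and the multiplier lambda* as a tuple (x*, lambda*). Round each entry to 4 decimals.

Form the Lagrangian:
  L(x, lambda) = (1/2) x^T Q x + c^T x + lambda^T (A x - b)
Stationarity (grad_x L = 0): Q x + c + A^T lambda = 0.
Primal feasibility: A x = b.

This gives the KKT block system:
  [ Q   A^T ] [ x     ]   [-c ]
  [ A    0  ] [ lambda ] = [ b ]

Solving the linear system:
  x*      = (0, 1, -2)
  lambda* = (-13.5, 11.8333)
  f(x*)   = 36

x* = (0, 1, -2), lambda* = (-13.5, 11.8333)


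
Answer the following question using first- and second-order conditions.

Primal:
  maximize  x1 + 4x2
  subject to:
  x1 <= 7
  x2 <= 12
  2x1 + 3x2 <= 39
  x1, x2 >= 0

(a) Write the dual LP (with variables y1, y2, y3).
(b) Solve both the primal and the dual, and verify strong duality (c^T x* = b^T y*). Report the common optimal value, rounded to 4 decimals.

The standard primal-dual pair for 'max c^T x s.t. A x <= b, x >= 0' is:
  Dual:  min b^T y  s.t.  A^T y >= c,  y >= 0.

So the dual LP is:
  minimize  7y1 + 12y2 + 39y3
  subject to:
    y1 + 2y3 >= 1
    y2 + 3y3 >= 4
    y1, y2, y3 >= 0

Solving the primal: x* = (1.5, 12).
  primal value c^T x* = 49.5.
Solving the dual: y* = (0, 2.5, 0.5).
  dual value b^T y* = 49.5.
Strong duality: c^T x* = b^T y*. Confirmed.

49.5


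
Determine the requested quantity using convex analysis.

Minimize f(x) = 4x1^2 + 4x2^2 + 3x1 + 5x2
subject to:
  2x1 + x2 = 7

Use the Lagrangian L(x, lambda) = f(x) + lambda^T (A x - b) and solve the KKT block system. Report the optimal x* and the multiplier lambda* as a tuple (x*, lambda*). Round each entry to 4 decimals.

Form the Lagrangian:
  L(x, lambda) = (1/2) x^T Q x + c^T x + lambda^T (A x - b)
Stationarity (grad_x L = 0): Q x + c + A^T lambda = 0.
Primal feasibility: A x = b.

This gives the KKT block system:
  [ Q   A^T ] [ x     ]   [-c ]
  [ A    0  ] [ lambda ] = [ b ]

Solving the linear system:
  x*      = (2.975, 1.05)
  lambda* = (-13.4)
  f(x*)   = 53.9875

x* = (2.975, 1.05), lambda* = (-13.4)


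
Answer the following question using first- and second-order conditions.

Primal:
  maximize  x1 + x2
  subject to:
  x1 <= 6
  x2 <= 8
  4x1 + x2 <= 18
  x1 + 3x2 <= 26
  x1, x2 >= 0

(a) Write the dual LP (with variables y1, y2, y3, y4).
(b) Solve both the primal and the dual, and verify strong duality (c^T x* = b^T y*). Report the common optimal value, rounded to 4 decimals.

The standard primal-dual pair for 'max c^T x s.t. A x <= b, x >= 0' is:
  Dual:  min b^T y  s.t.  A^T y >= c,  y >= 0.

So the dual LP is:
  minimize  6y1 + 8y2 + 18y3 + 26y4
  subject to:
    y1 + 4y3 + y4 >= 1
    y2 + y3 + 3y4 >= 1
    y1, y2, y3, y4 >= 0

Solving the primal: x* = (2.5455, 7.8182).
  primal value c^T x* = 10.3636.
Solving the dual: y* = (0, 0, 0.1818, 0.2727).
  dual value b^T y* = 10.3636.
Strong duality: c^T x* = b^T y*. Confirmed.

10.3636


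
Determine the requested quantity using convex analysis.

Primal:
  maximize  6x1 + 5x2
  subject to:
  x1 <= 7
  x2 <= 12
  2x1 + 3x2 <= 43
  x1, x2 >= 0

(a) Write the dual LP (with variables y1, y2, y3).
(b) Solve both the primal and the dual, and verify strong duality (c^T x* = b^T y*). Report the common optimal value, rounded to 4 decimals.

The standard primal-dual pair for 'max c^T x s.t. A x <= b, x >= 0' is:
  Dual:  min b^T y  s.t.  A^T y >= c,  y >= 0.

So the dual LP is:
  minimize  7y1 + 12y2 + 43y3
  subject to:
    y1 + 2y3 >= 6
    y2 + 3y3 >= 5
    y1, y2, y3 >= 0

Solving the primal: x* = (7, 9.6667).
  primal value c^T x* = 90.3333.
Solving the dual: y* = (2.6667, 0, 1.6667).
  dual value b^T y* = 90.3333.
Strong duality: c^T x* = b^T y*. Confirmed.

90.3333


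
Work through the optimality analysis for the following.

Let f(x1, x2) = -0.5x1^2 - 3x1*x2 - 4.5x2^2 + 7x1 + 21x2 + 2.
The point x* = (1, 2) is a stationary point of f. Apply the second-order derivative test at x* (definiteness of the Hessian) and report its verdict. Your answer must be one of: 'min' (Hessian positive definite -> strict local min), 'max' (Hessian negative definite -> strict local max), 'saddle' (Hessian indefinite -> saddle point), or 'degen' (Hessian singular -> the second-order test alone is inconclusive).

Compute the Hessian H = grad^2 f:
  H = [[-1, -3], [-3, -9]]
Verify stationarity: grad f(x*) = H x* + g = (0, 0).
Eigenvalues of H: -10, 0.
H has a zero eigenvalue (singular; negative semidefinite but not definite), so H is neither positive definite, negative definite, nor indefinite. The second-order test alone is inconclusive -> degen.
(Indeed, f is constant along the null direction of H through x*, so x* is not a strict local extremum.)

degen


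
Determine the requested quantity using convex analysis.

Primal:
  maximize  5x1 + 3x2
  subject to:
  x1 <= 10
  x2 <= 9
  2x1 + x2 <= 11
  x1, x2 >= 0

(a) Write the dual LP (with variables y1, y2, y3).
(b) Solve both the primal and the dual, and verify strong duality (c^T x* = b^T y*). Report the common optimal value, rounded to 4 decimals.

The standard primal-dual pair for 'max c^T x s.t. A x <= b, x >= 0' is:
  Dual:  min b^T y  s.t.  A^T y >= c,  y >= 0.

So the dual LP is:
  minimize  10y1 + 9y2 + 11y3
  subject to:
    y1 + 2y3 >= 5
    y2 + y3 >= 3
    y1, y2, y3 >= 0

Solving the primal: x* = (1, 9).
  primal value c^T x* = 32.
Solving the dual: y* = (0, 0.5, 2.5).
  dual value b^T y* = 32.
Strong duality: c^T x* = b^T y*. Confirmed.

32


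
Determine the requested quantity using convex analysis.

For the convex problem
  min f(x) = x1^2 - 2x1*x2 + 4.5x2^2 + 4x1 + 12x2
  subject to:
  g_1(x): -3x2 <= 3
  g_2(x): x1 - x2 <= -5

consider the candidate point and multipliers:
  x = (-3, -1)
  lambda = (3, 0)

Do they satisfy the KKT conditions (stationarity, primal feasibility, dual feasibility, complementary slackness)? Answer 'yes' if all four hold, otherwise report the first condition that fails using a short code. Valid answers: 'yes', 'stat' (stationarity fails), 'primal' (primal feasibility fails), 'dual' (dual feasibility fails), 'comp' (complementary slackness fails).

Gradient of f: grad f(x) = Q x + c = (0, 9)
Constraint values g_i(x) = a_i^T x - b_i:
  g_1((-3, -1)) = 0
  g_2((-3, -1)) = 3
Stationarity residual: grad f(x) + sum_i lambda_i a_i = (0, 0)
  -> stationarity OK
Primal feasibility (all g_i <= 0): FAILS
Dual feasibility (all lambda_i >= 0): OK
Complementary slackness (lambda_i * g_i(x) = 0 for all i): OK

Verdict: the first failing condition is primal_feasibility -> primal.

primal
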